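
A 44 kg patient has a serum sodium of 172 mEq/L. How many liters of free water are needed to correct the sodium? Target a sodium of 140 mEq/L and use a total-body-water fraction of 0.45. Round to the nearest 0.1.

4.5 L

TBW = 0.45 · 44 = 19.8 L
Free water deficit = TBW · (Na/140 − 1)
= 19.8 · (172/140 − 1)
= 19.8 · 0.2286
= 4.53 L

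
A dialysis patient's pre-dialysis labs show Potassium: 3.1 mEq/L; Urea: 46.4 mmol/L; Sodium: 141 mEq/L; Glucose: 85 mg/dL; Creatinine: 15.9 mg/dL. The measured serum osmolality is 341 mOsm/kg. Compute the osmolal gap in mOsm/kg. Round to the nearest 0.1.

7.9 mOsm/kg

Calculated osmolality = 2·Na + glucose/18 + urea
= 2·141 + 85/18 + 46.4
= 282 + 4.72 + 46.40
= 333.12 mOsm/kg ≈ 333.1 mOsm/kg
Osmolar gap = measured − calculated = 341 − 333.1 = 7.9 mOsm/kg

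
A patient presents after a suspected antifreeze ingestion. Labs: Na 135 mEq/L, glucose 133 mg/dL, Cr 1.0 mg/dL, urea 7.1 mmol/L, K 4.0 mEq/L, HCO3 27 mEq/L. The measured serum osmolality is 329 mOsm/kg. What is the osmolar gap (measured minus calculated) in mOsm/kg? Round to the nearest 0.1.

Calculated osmolality = 2·Na + glucose/18 + urea
= 2·135 + 133/18 + 7.1
= 270 + 7.39 + 7.10
= 284.49 mOsm/kg ≈ 284.5 mOsm/kg
Osmolar gap = measured − calculated = 329 − 284.5 = 44.5 mOsm/kg

44.5 mOsm/kg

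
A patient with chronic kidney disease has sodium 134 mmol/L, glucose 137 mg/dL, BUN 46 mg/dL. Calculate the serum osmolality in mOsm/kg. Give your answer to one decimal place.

Calculated osmolality = 2·Na + glucose/18 + BUN/2.8
= 2·134 + 137/18 + 46/2.8
= 268 + 7.61 + 16.43
= 292.04 mOsm/kg

292.0 mOsm/kg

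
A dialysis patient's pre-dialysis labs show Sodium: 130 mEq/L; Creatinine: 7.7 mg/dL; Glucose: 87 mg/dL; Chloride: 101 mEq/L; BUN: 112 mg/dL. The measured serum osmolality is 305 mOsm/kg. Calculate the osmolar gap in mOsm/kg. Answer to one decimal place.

Calculated osmolality = 2·Na + glucose/18 + BUN/2.8
= 2·130 + 87/18 + 112/2.8
= 260 + 4.83 + 40
= 304.83 mOsm/kg ≈ 304.8 mOsm/kg
Osmolar gap = measured − calculated = 305 − 304.8 = 0.2 mOsm/kg

0.2 mOsm/kg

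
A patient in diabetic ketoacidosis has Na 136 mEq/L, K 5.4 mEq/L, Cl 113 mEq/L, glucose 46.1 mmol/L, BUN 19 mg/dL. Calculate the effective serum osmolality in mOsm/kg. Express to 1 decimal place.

318.1 mOsm/kg

Effective osmolality excludes urea (freely permeant across cell membranes):
2·Na + glucose
= 2·136 + 46.1
= 272 + 46.1
= 318.1 mOsm/kg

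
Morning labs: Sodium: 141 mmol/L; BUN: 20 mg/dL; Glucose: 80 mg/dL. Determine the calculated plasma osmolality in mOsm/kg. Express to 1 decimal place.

293.6 mOsm/kg

Calculated osmolality = 2·Na + glucose/18 + BUN/2.8
= 2·141 + 80/18 + 20/2.8
= 282 + 4.44 + 7.14
= 293.58 mOsm/kg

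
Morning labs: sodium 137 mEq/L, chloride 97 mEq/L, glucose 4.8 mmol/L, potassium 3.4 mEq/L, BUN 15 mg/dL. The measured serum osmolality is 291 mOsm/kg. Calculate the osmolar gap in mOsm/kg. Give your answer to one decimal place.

6.8 mOsm/kg

Calculated osmolality = 2·Na + glucose + BUN/2.8
= 2·137 + 4.8 + 15/2.8
= 274 + 4.80 + 5.36
= 284.16 mOsm/kg ≈ 284.2 mOsm/kg
Osmolar gap = measured − calculated = 291 − 284.2 = 6.8 mOsm/kg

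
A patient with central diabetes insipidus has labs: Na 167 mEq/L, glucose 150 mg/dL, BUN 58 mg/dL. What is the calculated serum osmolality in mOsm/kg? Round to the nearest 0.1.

363.0 mOsm/kg

Calculated osmolality = 2·Na + glucose/18 + BUN/2.8
= 2·167 + 150/18 + 58/2.8
= 334 + 8.33 + 20.71
= 363.04 mOsm/kg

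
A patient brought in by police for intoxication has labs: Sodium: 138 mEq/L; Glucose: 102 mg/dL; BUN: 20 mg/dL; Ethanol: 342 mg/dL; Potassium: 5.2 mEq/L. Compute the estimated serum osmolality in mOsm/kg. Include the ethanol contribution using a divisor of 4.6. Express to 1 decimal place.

Calculated osmolality = 2·Na + glucose/18 + BUN/2.8 + ethanol/4.6
= 2·138 + 102/18 + 20/2.8 + 342/4.6
= 276 + 5.67 + 7.14 + 74.35
= 363.16 mOsm/kg

363.2 mOsm/kg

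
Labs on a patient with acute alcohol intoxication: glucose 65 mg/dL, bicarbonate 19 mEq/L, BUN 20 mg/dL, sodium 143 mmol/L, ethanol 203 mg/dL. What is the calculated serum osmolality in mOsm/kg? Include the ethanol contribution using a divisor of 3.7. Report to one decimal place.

351.6 mOsm/kg

Calculated osmolality = 2·Na + glucose/18 + BUN/2.8 + ethanol/3.7
= 2·143 + 65/18 + 20/2.8 + 203/3.7
= 286 + 3.61 + 7.14 + 54.86
= 351.61 mOsm/kg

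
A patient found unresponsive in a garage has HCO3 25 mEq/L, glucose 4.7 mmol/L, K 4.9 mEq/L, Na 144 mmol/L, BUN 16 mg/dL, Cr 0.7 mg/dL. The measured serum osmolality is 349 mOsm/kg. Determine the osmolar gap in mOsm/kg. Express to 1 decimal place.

Calculated osmolality = 2·Na + glucose + BUN/2.8
= 2·144 + 4.7 + 16/2.8
= 288 + 4.70 + 5.71
= 298.41 mOsm/kg ≈ 298.4 mOsm/kg
Osmolar gap = measured − calculated = 349 − 298.4 = 50.6 mOsm/kg

50.6 mOsm/kg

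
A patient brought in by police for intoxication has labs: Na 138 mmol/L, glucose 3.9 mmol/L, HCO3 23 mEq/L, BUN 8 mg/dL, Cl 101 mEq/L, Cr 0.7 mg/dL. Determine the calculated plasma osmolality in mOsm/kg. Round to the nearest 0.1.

Calculated osmolality = 2·Na + glucose + BUN/2.8
= 2·138 + 3.9 + 8/2.8
= 276 + 3.90 + 2.86
= 282.76 mOsm/kg

282.8 mOsm/kg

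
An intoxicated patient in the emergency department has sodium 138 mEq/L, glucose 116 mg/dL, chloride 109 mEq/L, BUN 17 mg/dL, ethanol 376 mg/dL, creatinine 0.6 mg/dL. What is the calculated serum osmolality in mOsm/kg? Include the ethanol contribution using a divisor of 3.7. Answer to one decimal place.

390.1 mOsm/kg

Calculated osmolality = 2·Na + glucose/18 + BUN/2.8 + ethanol/3.7
= 2·138 + 116/18 + 17/2.8 + 376/3.7
= 276 + 6.44 + 6.07 + 101.62
= 390.13 mOsm/kg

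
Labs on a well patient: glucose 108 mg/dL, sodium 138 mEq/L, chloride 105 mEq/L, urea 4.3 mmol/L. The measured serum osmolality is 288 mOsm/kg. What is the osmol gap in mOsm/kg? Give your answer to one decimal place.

Calculated osmolality = 2·Na + glucose/18 + urea
= 2·138 + 108/18 + 4.3
= 276 + 6 + 4.30
= 286.3 mOsm/kg ≈ 286.3 mOsm/kg
Osmolar gap = measured − calculated = 288 − 286.3 = 1.7 mOsm/kg

1.7 mOsm/kg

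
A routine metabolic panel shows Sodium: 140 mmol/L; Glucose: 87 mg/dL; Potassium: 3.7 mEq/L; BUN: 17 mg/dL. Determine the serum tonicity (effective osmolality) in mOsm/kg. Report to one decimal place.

Effective osmolality excludes urea (freely permeant across cell membranes):
2·Na + glucose/18
= 2·140 + 87/18
= 280 + 4.83
= 284.83 mOsm/kg

284.8 mOsm/kg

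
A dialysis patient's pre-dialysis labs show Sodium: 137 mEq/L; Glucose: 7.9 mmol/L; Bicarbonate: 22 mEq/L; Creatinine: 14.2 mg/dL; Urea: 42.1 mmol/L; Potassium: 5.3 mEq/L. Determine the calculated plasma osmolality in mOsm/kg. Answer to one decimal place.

Calculated osmolality = 2·Na + glucose + urea
= 2·137 + 7.9 + 42.1
= 274 + 7.90 + 42.10
= 324 mOsm/kg

324.0 mOsm/kg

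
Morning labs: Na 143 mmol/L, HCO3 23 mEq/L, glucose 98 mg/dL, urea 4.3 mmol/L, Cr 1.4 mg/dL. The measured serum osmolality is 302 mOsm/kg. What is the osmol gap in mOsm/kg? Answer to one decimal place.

Calculated osmolality = 2·Na + glucose/18 + urea
= 2·143 + 98/18 + 4.3
= 286 + 5.44 + 4.30
= 295.74 mOsm/kg ≈ 295.7 mOsm/kg
Osmolar gap = measured − calculated = 302 − 295.7 = 6.3 mOsm/kg

6.3 mOsm/kg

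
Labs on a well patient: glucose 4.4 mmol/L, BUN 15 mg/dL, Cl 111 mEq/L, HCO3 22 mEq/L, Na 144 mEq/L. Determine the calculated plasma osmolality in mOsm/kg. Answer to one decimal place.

Calculated osmolality = 2·Na + glucose + BUN/2.8
= 2·144 + 4.4 + 15/2.8
= 288 + 4.40 + 5.36
= 297.76 mOsm/kg

297.8 mOsm/kg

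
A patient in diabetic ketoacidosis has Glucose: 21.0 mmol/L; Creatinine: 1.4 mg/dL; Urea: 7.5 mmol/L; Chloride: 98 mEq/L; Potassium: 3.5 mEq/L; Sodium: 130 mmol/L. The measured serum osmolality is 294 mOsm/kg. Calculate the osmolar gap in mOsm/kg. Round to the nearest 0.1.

Calculated osmolality = 2·Na + glucose + urea
= 2·130 + 21 + 7.5
= 260 + 21 + 7.50
= 288.5 mOsm/kg ≈ 288.5 mOsm/kg
Osmolar gap = measured − calculated = 294 − 288.5 = 5.5 mOsm/kg

5.5 mOsm/kg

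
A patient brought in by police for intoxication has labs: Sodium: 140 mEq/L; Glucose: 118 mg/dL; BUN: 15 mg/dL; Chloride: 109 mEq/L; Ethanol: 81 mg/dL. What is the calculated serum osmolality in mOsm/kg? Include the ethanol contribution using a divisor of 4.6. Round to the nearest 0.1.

Calculated osmolality = 2·Na + glucose/18 + BUN/2.8 + ethanol/4.6
= 2·140 + 118/18 + 15/2.8 + 81/4.6
= 280 + 6.56 + 5.36 + 17.61
= 309.53 mOsm/kg

309.5 mOsm/kg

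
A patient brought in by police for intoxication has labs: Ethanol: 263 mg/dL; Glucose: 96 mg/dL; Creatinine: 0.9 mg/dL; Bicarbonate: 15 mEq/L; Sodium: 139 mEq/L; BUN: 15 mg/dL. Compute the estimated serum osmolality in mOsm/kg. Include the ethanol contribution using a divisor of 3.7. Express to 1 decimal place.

359.8 mOsm/kg

Calculated osmolality = 2·Na + glucose/18 + BUN/2.8 + ethanol/3.7
= 2·139 + 96/18 + 15/2.8 + 263/3.7
= 278 + 5.33 + 5.36 + 71.08
= 359.77 mOsm/kg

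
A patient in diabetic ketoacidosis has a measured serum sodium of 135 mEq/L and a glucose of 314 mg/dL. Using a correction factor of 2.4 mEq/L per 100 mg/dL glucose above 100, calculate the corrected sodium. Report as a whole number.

Corrected Na = measured Na + 2.4 · (glucose − 100)/100
= 135 + 2.4 · (314 − 100)/100
= 135 + 5.1
= 140.1 mEq/L

140 mEq/L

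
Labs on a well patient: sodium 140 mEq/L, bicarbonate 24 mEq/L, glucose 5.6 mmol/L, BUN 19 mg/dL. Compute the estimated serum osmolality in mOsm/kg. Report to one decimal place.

Calculated osmolality = 2·Na + glucose + BUN/2.8
= 2·140 + 5.6 + 19/2.8
= 280 + 5.60 + 6.79
= 292.39 mOsm/kg

292.4 mOsm/kg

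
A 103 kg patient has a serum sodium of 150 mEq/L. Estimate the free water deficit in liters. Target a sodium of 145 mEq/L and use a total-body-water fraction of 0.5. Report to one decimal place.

1.8 L

TBW = 0.5 · 103 = 51.5 L
Free water deficit = TBW · (Na/145 − 1)
= 51.5 · (150/145 − 1)
= 51.5 · 0.0345
= 1.78 L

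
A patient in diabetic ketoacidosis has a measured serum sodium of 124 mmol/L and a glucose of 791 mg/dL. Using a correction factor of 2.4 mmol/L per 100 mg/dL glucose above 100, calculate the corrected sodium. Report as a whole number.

Corrected Na = measured Na + 2.4 · (glucose − 100)/100
= 124 + 2.4 · (791 − 100)/100
= 124 + 16.6
= 140.6 mmol/L

141 mmol/L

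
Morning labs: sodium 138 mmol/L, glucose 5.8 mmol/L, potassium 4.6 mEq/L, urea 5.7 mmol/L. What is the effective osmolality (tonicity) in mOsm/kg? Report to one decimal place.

Effective osmolality excludes urea (freely permeant across cell membranes):
2·Na + glucose
= 2·138 + 5.8
= 276 + 5.8
= 281.8 mOsm/kg

281.8 mOsm/kg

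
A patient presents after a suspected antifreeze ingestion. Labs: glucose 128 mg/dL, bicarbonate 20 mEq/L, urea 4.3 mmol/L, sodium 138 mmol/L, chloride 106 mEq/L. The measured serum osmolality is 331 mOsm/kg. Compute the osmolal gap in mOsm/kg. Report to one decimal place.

Calculated osmolality = 2·Na + glucose/18 + urea
= 2·138 + 128/18 + 4.3
= 276 + 7.11 + 4.30
= 287.41 mOsm/kg ≈ 287.4 mOsm/kg
Osmolar gap = measured − calculated = 331 − 287.4 = 43.6 mOsm/kg

43.6 mOsm/kg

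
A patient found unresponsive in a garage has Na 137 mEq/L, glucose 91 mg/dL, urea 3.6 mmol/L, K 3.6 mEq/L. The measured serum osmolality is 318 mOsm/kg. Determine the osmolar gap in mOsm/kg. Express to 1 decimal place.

Calculated osmolality = 2·Na + glucose/18 + urea
= 2·137 + 91/18 + 3.6
= 274 + 5.06 + 3.60
= 282.66 mOsm/kg ≈ 282.7 mOsm/kg
Osmolar gap = measured − calculated = 318 − 282.7 = 35.3 mOsm/kg

35.3 mOsm/kg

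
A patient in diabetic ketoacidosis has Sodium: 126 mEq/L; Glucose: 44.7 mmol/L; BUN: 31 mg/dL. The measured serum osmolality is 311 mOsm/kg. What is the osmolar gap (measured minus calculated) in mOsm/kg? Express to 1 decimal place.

Calculated osmolality = 2·Na + glucose + BUN/2.8
= 2·126 + 44.7 + 31/2.8
= 252 + 44.70 + 11.07
= 307.77 mOsm/kg ≈ 307.8 mOsm/kg
Osmolar gap = measured − calculated = 311 − 307.8 = 3.2 mOsm/kg

3.2 mOsm/kg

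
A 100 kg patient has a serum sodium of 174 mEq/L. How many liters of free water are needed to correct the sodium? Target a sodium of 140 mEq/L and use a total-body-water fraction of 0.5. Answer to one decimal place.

TBW = 0.5 · 100 = 50 L
Free water deficit = TBW · (Na/140 − 1)
= 50 · (174/140 − 1)
= 50 · 0.2429
= 12.14 L

12.1 L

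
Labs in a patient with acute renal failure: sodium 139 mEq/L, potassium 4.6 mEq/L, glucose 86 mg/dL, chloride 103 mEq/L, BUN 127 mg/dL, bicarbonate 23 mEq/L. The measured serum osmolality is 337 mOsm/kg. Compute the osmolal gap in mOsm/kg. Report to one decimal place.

Calculated osmolality = 2·Na + glucose/18 + BUN/2.8
= 2·139 + 86/18 + 127/2.8
= 278 + 4.78 + 45.36
= 328.14 mOsm/kg ≈ 328.1 mOsm/kg
Osmolar gap = measured − calculated = 337 − 328.1 = 8.9 mOsm/kg

8.9 mOsm/kg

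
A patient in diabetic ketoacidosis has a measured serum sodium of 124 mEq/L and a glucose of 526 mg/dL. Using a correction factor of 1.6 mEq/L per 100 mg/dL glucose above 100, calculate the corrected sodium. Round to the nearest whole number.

Corrected Na = measured Na + 1.6 · (glucose − 100)/100
= 124 + 1.6 · (526 − 100)/100
= 124 + 6.8
= 130.8 mEq/L

131 mEq/L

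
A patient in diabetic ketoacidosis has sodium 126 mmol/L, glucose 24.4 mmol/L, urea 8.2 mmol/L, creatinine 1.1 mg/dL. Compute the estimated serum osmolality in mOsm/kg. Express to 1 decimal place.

Calculated osmolality = 2·Na + glucose + urea
= 2·126 + 24.4 + 8.2
= 252 + 24.40 + 8.20
= 284.6 mOsm/kg

284.6 mOsm/kg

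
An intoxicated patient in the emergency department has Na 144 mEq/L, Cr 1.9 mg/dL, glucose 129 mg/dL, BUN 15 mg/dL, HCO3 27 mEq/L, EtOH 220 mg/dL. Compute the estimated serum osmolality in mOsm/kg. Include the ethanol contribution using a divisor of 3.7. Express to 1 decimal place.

Calculated osmolality = 2·Na + glucose/18 + BUN/2.8 + ethanol/3.7
= 2·144 + 129/18 + 15/2.8 + 220/3.7
= 288 + 7.17 + 5.36 + 59.46
= 359.99 mOsm/kg

360.0 mOsm/kg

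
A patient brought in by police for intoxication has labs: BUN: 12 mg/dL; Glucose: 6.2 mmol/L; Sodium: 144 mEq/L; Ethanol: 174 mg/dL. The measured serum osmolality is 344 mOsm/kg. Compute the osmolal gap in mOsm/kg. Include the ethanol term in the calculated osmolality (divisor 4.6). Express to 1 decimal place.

7.7 mOsm/kg

Calculated osmolality = 2·Na + glucose + BUN/2.8 + ethanol/4.6
= 2·144 + 6.2 + 12/2.8 + 174/4.6
= 288 + 6.20 + 4.29 + 37.83
= 336.32 mOsm/kg ≈ 336.3 mOsm/kg
Osmolar gap = measured − calculated = 344 − 336.3 = 7.7 mOsm/kg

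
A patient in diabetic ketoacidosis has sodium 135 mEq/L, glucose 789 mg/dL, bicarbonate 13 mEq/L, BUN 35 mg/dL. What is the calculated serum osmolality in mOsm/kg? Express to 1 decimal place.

326.3 mOsm/kg

Calculated osmolality = 2·Na + glucose/18 + BUN/2.8
= 2·135 + 789/18 + 35/2.8
= 270 + 43.83 + 12.50
= 326.33 mOsm/kg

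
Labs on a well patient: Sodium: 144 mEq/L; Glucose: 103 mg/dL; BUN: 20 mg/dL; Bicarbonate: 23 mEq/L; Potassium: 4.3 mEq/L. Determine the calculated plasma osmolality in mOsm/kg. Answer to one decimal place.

Calculated osmolality = 2·Na + glucose/18 + BUN/2.8
= 2·144 + 103/18 + 20/2.8
= 288 + 5.72 + 7.14
= 300.86 mOsm/kg

300.9 mOsm/kg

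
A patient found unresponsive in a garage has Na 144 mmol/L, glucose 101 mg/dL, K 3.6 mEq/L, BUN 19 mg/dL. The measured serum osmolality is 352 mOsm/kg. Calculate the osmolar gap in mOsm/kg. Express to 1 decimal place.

51.6 mOsm/kg

Calculated osmolality = 2·Na + glucose/18 + BUN/2.8
= 2·144 + 101/18 + 19/2.8
= 288 + 5.61 + 6.79
= 300.4 mOsm/kg ≈ 300.4 mOsm/kg
Osmolar gap = measured − calculated = 352 − 300.4 = 51.6 mOsm/kg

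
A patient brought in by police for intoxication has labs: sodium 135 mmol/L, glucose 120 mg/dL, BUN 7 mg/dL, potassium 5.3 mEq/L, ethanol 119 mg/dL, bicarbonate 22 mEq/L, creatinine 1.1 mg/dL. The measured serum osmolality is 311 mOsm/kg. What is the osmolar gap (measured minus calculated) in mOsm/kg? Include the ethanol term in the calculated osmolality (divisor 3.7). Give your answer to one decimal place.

-0.3 mOsm/kg

Calculated osmolality = 2·Na + glucose/18 + BUN/2.8 + ethanol/3.7
= 2·135 + 120/18 + 7/2.8 + 119/3.7
= 270 + 6.67 + 2.50 + 32.16
= 311.33 mOsm/kg ≈ 311.3 mOsm/kg
Osmolar gap = measured − calculated = 311 − 311.3 = -0.3 mOsm/kg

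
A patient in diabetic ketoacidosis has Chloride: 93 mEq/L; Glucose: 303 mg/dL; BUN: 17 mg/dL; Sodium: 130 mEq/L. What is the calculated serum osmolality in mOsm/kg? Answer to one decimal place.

282.9 mOsm/kg

Calculated osmolality = 2·Na + glucose/18 + BUN/2.8
= 2·130 + 303/18 + 17/2.8
= 260 + 16.83 + 6.07
= 282.9 mOsm/kg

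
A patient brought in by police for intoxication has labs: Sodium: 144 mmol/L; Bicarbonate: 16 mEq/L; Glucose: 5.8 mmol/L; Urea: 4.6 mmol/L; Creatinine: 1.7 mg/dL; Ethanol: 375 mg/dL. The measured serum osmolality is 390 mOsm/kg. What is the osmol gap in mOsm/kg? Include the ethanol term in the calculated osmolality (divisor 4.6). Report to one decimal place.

Calculated osmolality = 2·Na + glucose + urea + ethanol/4.6
= 2·144 + 5.8 + 4.6 + 375/4.6
= 288 + 5.80 + 4.60 + 81.52
= 379.92 mOsm/kg ≈ 379.9 mOsm/kg
Osmolar gap = measured − calculated = 390 − 379.9 = 10.1 mOsm/kg

10.1 mOsm/kg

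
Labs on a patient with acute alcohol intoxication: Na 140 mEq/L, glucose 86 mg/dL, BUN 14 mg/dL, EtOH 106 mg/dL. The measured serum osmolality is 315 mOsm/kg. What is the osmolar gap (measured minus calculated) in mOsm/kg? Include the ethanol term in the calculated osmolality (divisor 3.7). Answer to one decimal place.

Calculated osmolality = 2·Na + glucose/18 + BUN/2.8 + ethanol/3.7
= 2·140 + 86/18 + 14/2.8 + 106/3.7
= 280 + 4.78 + 5 + 28.65
= 318.43 mOsm/kg ≈ 318.4 mOsm/kg
Osmolar gap = measured − calculated = 315 − 318.4 = -3.4 mOsm/kg

-3.4 mOsm/kg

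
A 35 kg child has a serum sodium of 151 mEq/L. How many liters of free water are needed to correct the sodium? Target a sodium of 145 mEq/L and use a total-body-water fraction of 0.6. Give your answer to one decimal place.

0.9 L

TBW = 0.6 · 35 = 21 L
Free water deficit = TBW · (Na/145 − 1)
= 21 · (151/145 − 1)
= 21 · 0.0414
= 0.87 L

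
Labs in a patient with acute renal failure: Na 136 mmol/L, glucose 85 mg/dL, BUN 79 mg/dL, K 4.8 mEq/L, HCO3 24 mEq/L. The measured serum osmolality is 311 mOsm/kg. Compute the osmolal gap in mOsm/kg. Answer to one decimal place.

6.1 mOsm/kg

Calculated osmolality = 2·Na + glucose/18 + BUN/2.8
= 2·136 + 85/18 + 79/2.8
= 272 + 4.72 + 28.21
= 304.93 mOsm/kg ≈ 304.9 mOsm/kg
Osmolar gap = measured − calculated = 311 − 304.9 = 6.1 mOsm/kg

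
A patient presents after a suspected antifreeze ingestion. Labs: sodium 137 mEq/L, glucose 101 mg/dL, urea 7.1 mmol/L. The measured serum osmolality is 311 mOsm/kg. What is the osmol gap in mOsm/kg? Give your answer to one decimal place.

Calculated osmolality = 2·Na + glucose/18 + urea
= 2·137 + 101/18 + 7.1
= 274 + 5.61 + 7.10
= 286.71 mOsm/kg ≈ 286.7 mOsm/kg
Osmolar gap = measured − calculated = 311 − 286.7 = 24.3 mOsm/kg

24.3 mOsm/kg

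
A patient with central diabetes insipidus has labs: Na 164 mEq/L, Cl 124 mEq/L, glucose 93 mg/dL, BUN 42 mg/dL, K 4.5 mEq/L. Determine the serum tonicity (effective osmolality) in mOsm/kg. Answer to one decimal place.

Effective osmolality excludes urea (freely permeant across cell membranes):
2·Na + glucose/18
= 2·164 + 93/18
= 328 + 5.17
= 333.17 mOsm/kg

333.2 mOsm/kg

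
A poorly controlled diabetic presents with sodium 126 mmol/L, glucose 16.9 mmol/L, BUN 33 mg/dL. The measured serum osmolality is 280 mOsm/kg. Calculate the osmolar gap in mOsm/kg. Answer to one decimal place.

Calculated osmolality = 2·Na + glucose + BUN/2.8
= 2·126 + 16.9 + 33/2.8
= 252 + 16.90 + 11.79
= 280.69 mOsm/kg ≈ 280.7 mOsm/kg
Osmolar gap = measured − calculated = 280 − 280.7 = -0.7 mOsm/kg

-0.7 mOsm/kg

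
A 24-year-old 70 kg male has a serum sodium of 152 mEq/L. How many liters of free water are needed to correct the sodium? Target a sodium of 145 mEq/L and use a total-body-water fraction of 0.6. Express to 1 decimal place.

TBW = 0.6 · 70 = 42 L
Free water deficit = TBW · (Na/145 − 1)
= 42 · (152/145 − 1)
= 42 · 0.0483
= 2.03 L

2.0 L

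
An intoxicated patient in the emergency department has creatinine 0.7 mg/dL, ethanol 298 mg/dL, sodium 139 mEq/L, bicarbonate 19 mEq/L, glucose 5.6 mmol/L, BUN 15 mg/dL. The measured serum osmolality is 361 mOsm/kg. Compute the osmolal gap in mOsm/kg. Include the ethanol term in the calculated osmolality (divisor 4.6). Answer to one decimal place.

Calculated osmolality = 2·Na + glucose + BUN/2.8 + ethanol/4.6
= 2·139 + 5.6 + 15/2.8 + 298/4.6
= 278 + 5.60 + 5.36 + 64.78
= 353.74 mOsm/kg ≈ 353.7 mOsm/kg
Osmolar gap = measured − calculated = 361 − 353.7 = 7.3 mOsm/kg

7.3 mOsm/kg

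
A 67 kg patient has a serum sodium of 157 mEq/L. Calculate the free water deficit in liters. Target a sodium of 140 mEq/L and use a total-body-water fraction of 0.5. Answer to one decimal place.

TBW = 0.5 · 67 = 33.5 L
Free water deficit = TBW · (Na/140 − 1)
= 33.5 · (157/140 − 1)
= 33.5 · 0.1214
= 4.07 L

4.1 L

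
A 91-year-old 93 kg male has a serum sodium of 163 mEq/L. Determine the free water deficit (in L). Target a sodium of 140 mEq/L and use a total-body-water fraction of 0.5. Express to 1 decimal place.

7.6 L

TBW = 0.5 · 93 = 46.5 L
Free water deficit = TBW · (Na/140 − 1)
= 46.5 · (163/140 − 1)
= 46.5 · 0.1643
= 7.64 L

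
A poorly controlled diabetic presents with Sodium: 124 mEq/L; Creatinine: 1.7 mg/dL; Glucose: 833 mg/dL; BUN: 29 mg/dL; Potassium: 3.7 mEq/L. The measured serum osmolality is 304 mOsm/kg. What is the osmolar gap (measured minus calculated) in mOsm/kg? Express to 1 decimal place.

Calculated osmolality = 2·Na + glucose/18 + BUN/2.8
= 2·124 + 833/18 + 29/2.8
= 248 + 46.28 + 10.36
= 304.64 mOsm/kg ≈ 304.6 mOsm/kg
Osmolar gap = measured − calculated = 304 − 304.6 = -0.6 mOsm/kg

-0.6 mOsm/kg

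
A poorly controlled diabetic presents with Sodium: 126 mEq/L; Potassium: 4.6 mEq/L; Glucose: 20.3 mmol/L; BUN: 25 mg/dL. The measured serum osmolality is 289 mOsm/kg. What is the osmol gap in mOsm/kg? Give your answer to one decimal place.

7.8 mOsm/kg

Calculated osmolality = 2·Na + glucose + BUN/2.8
= 2·126 + 20.3 + 25/2.8
= 252 + 20.30 + 8.93
= 281.23 mOsm/kg ≈ 281.2 mOsm/kg
Osmolar gap = measured − calculated = 289 − 281.2 = 7.8 mOsm/kg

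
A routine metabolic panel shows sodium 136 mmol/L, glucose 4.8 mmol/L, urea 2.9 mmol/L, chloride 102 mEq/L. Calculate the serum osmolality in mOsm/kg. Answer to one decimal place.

279.7 mOsm/kg

Calculated osmolality = 2·Na + glucose + urea
= 2·136 + 4.8 + 2.9
= 272 + 4.80 + 2.90
= 279.7 mOsm/kg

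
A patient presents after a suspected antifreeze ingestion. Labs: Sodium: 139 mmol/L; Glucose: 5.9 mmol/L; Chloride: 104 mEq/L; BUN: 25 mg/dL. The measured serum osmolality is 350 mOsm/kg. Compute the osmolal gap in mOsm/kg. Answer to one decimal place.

Calculated osmolality = 2·Na + glucose + BUN/2.8
= 2·139 + 5.9 + 25/2.8
= 278 + 5.90 + 8.93
= 292.83 mOsm/kg ≈ 292.8 mOsm/kg
Osmolar gap = measured − calculated = 350 − 292.8 = 57.2 mOsm/kg

57.2 mOsm/kg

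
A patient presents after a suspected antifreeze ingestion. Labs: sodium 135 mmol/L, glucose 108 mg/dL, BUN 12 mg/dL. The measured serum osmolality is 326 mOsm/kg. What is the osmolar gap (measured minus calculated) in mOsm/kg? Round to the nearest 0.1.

45.7 mOsm/kg

Calculated osmolality = 2·Na + glucose/18 + BUN/2.8
= 2·135 + 108/18 + 12/2.8
= 270 + 6 + 4.29
= 280.29 mOsm/kg ≈ 280.3 mOsm/kg
Osmolar gap = measured − calculated = 326 − 280.3 = 45.7 mOsm/kg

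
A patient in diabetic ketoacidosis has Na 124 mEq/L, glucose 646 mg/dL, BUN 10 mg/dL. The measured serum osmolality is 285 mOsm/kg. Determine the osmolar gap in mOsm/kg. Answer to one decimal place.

-2.5 mOsm/kg

Calculated osmolality = 2·Na + glucose/18 + BUN/2.8
= 2·124 + 646/18 + 10/2.8
= 248 + 35.89 + 3.57
= 287.46 mOsm/kg ≈ 287.5 mOsm/kg
Osmolar gap = measured − calculated = 285 − 287.5 = -2.5 mOsm/kg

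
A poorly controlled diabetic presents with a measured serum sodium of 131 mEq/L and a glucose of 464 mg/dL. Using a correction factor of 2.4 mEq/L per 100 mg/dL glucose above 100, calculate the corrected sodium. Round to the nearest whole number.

Corrected Na = measured Na + 2.4 · (glucose − 100)/100
= 131 + 2.4 · (464 − 100)/100
= 131 + 8.7
= 139.7 mEq/L

140 mEq/L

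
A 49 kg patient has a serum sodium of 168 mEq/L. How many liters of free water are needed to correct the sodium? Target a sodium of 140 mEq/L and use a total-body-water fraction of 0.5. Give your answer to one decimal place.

TBW = 0.5 · 49 = 24.5 L
Free water deficit = TBW · (Na/140 − 1)
= 24.5 · (168/140 − 1)
= 24.5 · 0.2
= 4.9 L

4.9 L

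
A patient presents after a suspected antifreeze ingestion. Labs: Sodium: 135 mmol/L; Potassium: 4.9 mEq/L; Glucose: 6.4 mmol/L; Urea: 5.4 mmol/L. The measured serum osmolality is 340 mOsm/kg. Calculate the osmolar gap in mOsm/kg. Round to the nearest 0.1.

58.2 mOsm/kg

Calculated osmolality = 2·Na + glucose + urea
= 2·135 + 6.4 + 5.4
= 270 + 6.40 + 5.40
= 281.8 mOsm/kg ≈ 281.8 mOsm/kg
Osmolar gap = measured − calculated = 340 − 281.8 = 58.2 mOsm/kg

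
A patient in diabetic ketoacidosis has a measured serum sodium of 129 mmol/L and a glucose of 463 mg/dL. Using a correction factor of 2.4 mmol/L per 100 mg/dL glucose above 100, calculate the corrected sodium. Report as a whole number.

138 mmol/L

Corrected Na = measured Na + 2.4 · (glucose − 100)/100
= 129 + 2.4 · (463 − 100)/100
= 129 + 8.7
= 137.7 mmol/L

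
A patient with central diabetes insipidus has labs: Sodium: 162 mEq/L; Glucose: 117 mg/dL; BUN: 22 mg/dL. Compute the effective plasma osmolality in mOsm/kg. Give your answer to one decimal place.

330.5 mOsm/kg

Effective osmolality excludes urea (freely permeant across cell membranes):
2·Na + glucose/18
= 2·162 + 117/18
= 324 + 6.5
= 330.5 mOsm/kg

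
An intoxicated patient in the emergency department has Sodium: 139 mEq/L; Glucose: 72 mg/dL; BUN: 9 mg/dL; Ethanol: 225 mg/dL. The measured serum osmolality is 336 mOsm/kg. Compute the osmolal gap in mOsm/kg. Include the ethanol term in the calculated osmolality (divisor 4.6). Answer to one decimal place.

1.9 mOsm/kg

Calculated osmolality = 2·Na + glucose/18 + BUN/2.8 + ethanol/4.6
= 2·139 + 72/18 + 9/2.8 + 225/4.6
= 278 + 4 + 3.21 + 48.91
= 334.12 mOsm/kg ≈ 334.1 mOsm/kg
Osmolar gap = measured − calculated = 336 − 334.1 = 1.9 mOsm/kg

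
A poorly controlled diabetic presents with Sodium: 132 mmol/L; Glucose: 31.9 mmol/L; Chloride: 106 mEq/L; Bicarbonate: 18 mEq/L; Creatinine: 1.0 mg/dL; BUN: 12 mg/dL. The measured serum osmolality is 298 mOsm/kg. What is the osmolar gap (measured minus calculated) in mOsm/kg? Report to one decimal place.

Calculated osmolality = 2·Na + glucose + BUN/2.8
= 2·132 + 31.9 + 12/2.8
= 264 + 31.90 + 4.29
= 300.19 mOsm/kg ≈ 300.2 mOsm/kg
Osmolar gap = measured − calculated = 298 − 300.2 = -2.2 mOsm/kg

-2.2 mOsm/kg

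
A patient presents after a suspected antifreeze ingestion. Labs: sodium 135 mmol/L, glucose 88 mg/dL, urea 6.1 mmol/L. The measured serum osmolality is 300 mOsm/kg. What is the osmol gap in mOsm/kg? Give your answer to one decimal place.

19.0 mOsm/kg

Calculated osmolality = 2·Na + glucose/18 + urea
= 2·135 + 88/18 + 6.1
= 270 + 4.89 + 6.10
= 280.99 mOsm/kg ≈ 281.0 mOsm/kg
Osmolar gap = measured − calculated = 300 − 281.0 = 19.0 mOsm/kg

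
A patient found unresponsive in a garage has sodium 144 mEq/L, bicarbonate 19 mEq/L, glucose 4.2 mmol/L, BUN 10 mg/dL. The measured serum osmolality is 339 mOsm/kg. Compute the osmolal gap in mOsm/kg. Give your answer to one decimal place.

Calculated osmolality = 2·Na + glucose + BUN/2.8
= 2·144 + 4.2 + 10/2.8
= 288 + 4.20 + 3.57
= 295.77 mOsm/kg ≈ 295.8 mOsm/kg
Osmolar gap = measured − calculated = 339 − 295.8 = 43.2 mOsm/kg

43.2 mOsm/kg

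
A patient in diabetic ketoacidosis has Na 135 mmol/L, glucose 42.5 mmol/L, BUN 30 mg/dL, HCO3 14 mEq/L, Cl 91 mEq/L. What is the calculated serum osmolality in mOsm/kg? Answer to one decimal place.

Calculated osmolality = 2·Na + glucose + BUN/2.8
= 2·135 + 42.5 + 30/2.8
= 270 + 42.50 + 10.71
= 323.21 mOsm/kg

323.2 mOsm/kg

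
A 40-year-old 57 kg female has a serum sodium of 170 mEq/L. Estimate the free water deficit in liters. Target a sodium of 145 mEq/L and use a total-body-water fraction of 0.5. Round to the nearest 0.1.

TBW = 0.5 · 57 = 28.5 L
Free water deficit = TBW · (Na/145 − 1)
= 28.5 · (170/145 − 1)
= 28.5 · 0.1724
= 4.91 L

4.9 L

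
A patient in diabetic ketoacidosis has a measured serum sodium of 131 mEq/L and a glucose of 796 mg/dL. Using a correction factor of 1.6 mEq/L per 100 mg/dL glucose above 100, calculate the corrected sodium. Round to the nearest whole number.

142 mEq/L

Corrected Na = measured Na + 1.6 · (glucose − 100)/100
= 131 + 1.6 · (796 − 100)/100
= 131 + 11.1
= 142.1 mEq/L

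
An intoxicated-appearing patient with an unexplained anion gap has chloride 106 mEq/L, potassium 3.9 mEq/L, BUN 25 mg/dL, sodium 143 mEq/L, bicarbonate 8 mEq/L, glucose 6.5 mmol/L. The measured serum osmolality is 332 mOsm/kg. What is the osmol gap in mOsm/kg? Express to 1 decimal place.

Calculated osmolality = 2·Na + glucose + BUN/2.8
= 2·143 + 6.5 + 25/2.8
= 286 + 6.50 + 8.93
= 301.43 mOsm/kg ≈ 301.4 mOsm/kg
Osmolar gap = measured − calculated = 332 − 301.4 = 30.6 mOsm/kg

30.6 mOsm/kg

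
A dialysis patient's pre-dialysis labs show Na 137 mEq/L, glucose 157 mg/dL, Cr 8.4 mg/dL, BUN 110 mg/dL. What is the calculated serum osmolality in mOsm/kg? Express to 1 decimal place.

Calculated osmolality = 2·Na + glucose/18 + BUN/2.8
= 2·137 + 157/18 + 110/2.8
= 274 + 8.72 + 39.29
= 322.01 mOsm/kg

322.0 mOsm/kg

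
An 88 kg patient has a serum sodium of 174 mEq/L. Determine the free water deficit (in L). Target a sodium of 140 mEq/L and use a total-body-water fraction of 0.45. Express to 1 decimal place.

9.6 L

TBW = 0.45 · 88 = 39.6 L
Free water deficit = TBW · (Na/140 − 1)
= 39.6 · (174/140 − 1)
= 39.6 · 0.2429
= 9.62 L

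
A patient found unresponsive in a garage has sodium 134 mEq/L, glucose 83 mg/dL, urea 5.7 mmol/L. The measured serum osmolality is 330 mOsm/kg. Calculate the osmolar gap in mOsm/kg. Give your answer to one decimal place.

Calculated osmolality = 2·Na + glucose/18 + urea
= 2·134 + 83/18 + 5.7
= 268 + 4.61 + 5.70
= 278.31 mOsm/kg ≈ 278.3 mOsm/kg
Osmolar gap = measured − calculated = 330 − 278.3 = 51.7 mOsm/kg

51.7 mOsm/kg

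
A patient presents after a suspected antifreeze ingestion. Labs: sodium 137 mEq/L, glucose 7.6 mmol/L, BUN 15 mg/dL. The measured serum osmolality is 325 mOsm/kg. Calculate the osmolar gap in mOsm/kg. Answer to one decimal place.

Calculated osmolality = 2·Na + glucose + BUN/2.8
= 2·137 + 7.6 + 15/2.8
= 274 + 7.60 + 5.36
= 286.96 mOsm/kg ≈ 287.0 mOsm/kg
Osmolar gap = measured − calculated = 325 − 287.0 = 38.0 mOsm/kg

38.0 mOsm/kg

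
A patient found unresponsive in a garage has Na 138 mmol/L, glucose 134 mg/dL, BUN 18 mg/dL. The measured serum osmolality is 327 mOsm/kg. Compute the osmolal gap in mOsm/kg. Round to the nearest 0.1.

37.1 mOsm/kg

Calculated osmolality = 2·Na + glucose/18 + BUN/2.8
= 2·138 + 134/18 + 18/2.8
= 276 + 7.44 + 6.43
= 289.87 mOsm/kg ≈ 289.9 mOsm/kg
Osmolar gap = measured − calculated = 327 − 289.9 = 37.1 mOsm/kg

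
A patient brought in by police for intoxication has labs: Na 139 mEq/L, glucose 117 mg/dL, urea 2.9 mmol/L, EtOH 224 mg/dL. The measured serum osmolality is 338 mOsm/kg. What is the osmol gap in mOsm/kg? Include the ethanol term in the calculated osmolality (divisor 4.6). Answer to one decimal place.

Calculated osmolality = 2·Na + glucose/18 + urea + ethanol/4.6
= 2·139 + 117/18 + 2.9 + 224/4.6
= 278 + 6.50 + 2.90 + 48.70
= 336.1 mOsm/kg ≈ 336.1 mOsm/kg
Osmolar gap = measured − calculated = 338 − 336.1 = 1.9 mOsm/kg

1.9 mOsm/kg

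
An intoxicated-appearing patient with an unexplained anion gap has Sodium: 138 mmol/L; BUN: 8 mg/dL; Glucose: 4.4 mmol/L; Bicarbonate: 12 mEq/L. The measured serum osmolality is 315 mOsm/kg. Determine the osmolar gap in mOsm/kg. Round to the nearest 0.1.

31.7 mOsm/kg

Calculated osmolality = 2·Na + glucose + BUN/2.8
= 2·138 + 4.4 + 8/2.8
= 276 + 4.40 + 2.86
= 283.26 mOsm/kg ≈ 283.3 mOsm/kg
Osmolar gap = measured − calculated = 315 − 283.3 = 31.7 mOsm/kg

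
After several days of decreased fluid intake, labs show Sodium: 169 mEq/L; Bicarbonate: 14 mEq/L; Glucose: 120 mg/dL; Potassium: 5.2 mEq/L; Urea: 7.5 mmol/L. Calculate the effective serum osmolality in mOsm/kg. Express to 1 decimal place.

344.7 mOsm/kg

Effective osmolality excludes urea (freely permeant across cell membranes):
2·Na + glucose/18
= 2·169 + 120/18
= 338 + 6.67
= 344.67 mOsm/kg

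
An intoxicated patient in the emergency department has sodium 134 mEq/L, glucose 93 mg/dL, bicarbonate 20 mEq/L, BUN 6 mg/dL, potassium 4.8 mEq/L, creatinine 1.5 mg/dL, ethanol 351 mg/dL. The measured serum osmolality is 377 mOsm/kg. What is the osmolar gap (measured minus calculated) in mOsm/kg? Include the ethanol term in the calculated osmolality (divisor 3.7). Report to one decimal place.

6.8 mOsm/kg

Calculated osmolality = 2·Na + glucose/18 + BUN/2.8 + ethanol/3.7
= 2·134 + 93/18 + 6/2.8 + 351/3.7
= 268 + 5.17 + 2.14 + 94.86
= 370.17 mOsm/kg ≈ 370.2 mOsm/kg
Osmolar gap = measured − calculated = 377 − 370.2 = 6.8 mOsm/kg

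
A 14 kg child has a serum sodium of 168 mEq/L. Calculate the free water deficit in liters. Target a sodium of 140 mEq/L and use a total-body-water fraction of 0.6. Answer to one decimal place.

1.7 L

TBW = 0.6 · 14 = 8.4 L
Free water deficit = TBW · (Na/140 − 1)
= 8.4 · (168/140 − 1)
= 8.4 · 0.2
= 1.68 L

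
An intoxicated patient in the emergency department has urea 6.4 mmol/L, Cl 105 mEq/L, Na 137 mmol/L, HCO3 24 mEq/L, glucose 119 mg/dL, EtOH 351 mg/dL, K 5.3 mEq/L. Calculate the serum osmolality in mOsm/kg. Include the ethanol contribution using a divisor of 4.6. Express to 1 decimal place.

363.3 mOsm/kg

Calculated osmolality = 2·Na + glucose/18 + urea + ethanol/4.6
= 2·137 + 119/18 + 6.4 + 351/4.6
= 274 + 6.61 + 6.40 + 76.30
= 363.31 mOsm/kg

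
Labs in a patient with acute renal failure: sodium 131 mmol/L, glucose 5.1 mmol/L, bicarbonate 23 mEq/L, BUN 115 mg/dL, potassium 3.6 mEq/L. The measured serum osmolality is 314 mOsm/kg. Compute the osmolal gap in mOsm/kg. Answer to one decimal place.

Calculated osmolality = 2·Na + glucose + BUN/2.8
= 2·131 + 5.1 + 115/2.8
= 262 + 5.10 + 41.07
= 308.17 mOsm/kg ≈ 308.2 mOsm/kg
Osmolar gap = measured − calculated = 314 − 308.2 = 5.8 mOsm/kg

5.8 mOsm/kg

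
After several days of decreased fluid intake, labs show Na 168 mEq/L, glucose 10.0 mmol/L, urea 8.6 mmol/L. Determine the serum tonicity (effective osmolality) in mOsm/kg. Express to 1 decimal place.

Effective osmolality excludes urea (freely permeant across cell membranes):
2·Na + glucose
= 2·168 + 10
= 336 + 10
= 346 mOsm/kg

346.0 mOsm/kg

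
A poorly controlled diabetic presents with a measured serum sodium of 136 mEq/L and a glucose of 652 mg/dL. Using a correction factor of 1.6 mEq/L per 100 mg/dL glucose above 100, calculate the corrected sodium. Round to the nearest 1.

Corrected Na = measured Na + 1.6 · (glucose − 100)/100
= 136 + 1.6 · (652 − 100)/100
= 136 + 8.8
= 144.8 mEq/L

145 mEq/L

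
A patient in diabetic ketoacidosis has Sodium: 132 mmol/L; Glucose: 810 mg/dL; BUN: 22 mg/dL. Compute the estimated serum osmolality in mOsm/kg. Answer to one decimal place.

Calculated osmolality = 2·Na + glucose/18 + BUN/2.8
= 2·132 + 810/18 + 22/2.8
= 264 + 45 + 7.86
= 316.86 mOsm/kg

316.9 mOsm/kg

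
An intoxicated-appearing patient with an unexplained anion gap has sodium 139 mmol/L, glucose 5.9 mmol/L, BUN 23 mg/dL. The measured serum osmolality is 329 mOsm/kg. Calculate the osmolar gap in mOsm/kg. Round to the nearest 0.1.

36.9 mOsm/kg

Calculated osmolality = 2·Na + glucose + BUN/2.8
= 2·139 + 5.9 + 23/2.8
= 278 + 5.90 + 8.21
= 292.11 mOsm/kg ≈ 292.1 mOsm/kg
Osmolar gap = measured − calculated = 329 − 292.1 = 36.9 mOsm/kg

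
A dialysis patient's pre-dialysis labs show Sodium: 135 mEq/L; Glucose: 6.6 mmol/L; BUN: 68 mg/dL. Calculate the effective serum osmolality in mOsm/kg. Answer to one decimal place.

276.6 mOsm/kg

Effective osmolality excludes urea (freely permeant across cell membranes):
2·Na + glucose
= 2·135 + 6.6
= 270 + 6.6
= 276.6 mOsm/kg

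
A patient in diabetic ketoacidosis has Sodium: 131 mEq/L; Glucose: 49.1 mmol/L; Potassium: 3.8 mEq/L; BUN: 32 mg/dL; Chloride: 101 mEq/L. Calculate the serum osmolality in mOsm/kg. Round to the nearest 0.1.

Calculated osmolality = 2·Na + glucose + BUN/2.8
= 2·131 + 49.1 + 32/2.8
= 262 + 49.10 + 11.43
= 322.53 mOsm/kg

322.5 mOsm/kg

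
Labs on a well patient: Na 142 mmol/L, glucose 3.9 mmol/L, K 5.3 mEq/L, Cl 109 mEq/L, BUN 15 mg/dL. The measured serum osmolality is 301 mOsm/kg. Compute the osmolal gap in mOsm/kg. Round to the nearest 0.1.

7.7 mOsm/kg

Calculated osmolality = 2·Na + glucose + BUN/2.8
= 2·142 + 3.9 + 15/2.8
= 284 + 3.90 + 5.36
= 293.26 mOsm/kg ≈ 293.3 mOsm/kg
Osmolar gap = measured − calculated = 301 − 293.3 = 7.7 mOsm/kg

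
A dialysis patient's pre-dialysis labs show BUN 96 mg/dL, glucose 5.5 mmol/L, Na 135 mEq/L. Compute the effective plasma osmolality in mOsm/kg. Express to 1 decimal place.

275.5 mOsm/kg

Effective osmolality excludes urea (freely permeant across cell membranes):
2·Na + glucose
= 2·135 + 5.5
= 270 + 5.5
= 275.5 mOsm/kg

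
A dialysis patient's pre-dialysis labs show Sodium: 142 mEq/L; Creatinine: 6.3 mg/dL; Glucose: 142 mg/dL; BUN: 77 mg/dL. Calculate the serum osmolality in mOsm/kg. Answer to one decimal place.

Calculated osmolality = 2·Na + glucose/18 + BUN/2.8
= 2·142 + 142/18 + 77/2.8
= 284 + 7.89 + 27.50
= 319.39 mOsm/kg

319.4 mOsm/kg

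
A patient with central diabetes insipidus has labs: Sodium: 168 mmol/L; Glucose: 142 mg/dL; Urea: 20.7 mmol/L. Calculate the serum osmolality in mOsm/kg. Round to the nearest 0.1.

364.6 mOsm/kg

Calculated osmolality = 2·Na + glucose/18 + urea
= 2·168 + 142/18 + 20.7
= 336 + 7.89 + 20.70
= 364.59 mOsm/kg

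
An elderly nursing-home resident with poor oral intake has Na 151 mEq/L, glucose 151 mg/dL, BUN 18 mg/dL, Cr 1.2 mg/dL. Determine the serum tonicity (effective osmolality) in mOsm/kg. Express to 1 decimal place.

Effective osmolality excludes urea (freely permeant across cell membranes):
2·Na + glucose/18
= 2·151 + 151/18
= 302 + 8.39
= 310.39 mOsm/kg

310.4 mOsm/kg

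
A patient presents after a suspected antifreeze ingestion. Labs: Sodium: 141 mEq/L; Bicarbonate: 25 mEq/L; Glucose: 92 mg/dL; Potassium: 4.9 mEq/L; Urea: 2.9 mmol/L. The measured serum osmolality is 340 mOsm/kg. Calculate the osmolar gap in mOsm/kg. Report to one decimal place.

50.0 mOsm/kg

Calculated osmolality = 2·Na + glucose/18 + urea
= 2·141 + 92/18 + 2.9
= 282 + 5.11 + 2.90
= 290.01 mOsm/kg ≈ 290.0 mOsm/kg
Osmolar gap = measured − calculated = 340 − 290.0 = 50.0 mOsm/kg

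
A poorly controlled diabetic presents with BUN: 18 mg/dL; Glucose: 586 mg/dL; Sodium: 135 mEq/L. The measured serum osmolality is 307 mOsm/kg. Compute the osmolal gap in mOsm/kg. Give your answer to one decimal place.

-2.0 mOsm/kg

Calculated osmolality = 2·Na + glucose/18 + BUN/2.8
= 2·135 + 586/18 + 18/2.8
= 270 + 32.56 + 6.43
= 308.99 mOsm/kg ≈ 309.0 mOsm/kg
Osmolar gap = measured − calculated = 307 − 309.0 = -2.0 mOsm/kg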